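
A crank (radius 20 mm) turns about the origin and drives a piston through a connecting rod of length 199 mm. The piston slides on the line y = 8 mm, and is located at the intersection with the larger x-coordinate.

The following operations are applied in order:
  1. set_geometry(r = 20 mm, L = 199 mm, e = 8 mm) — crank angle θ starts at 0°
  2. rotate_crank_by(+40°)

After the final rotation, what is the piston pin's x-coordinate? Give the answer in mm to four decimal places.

214.2616

set_geometry: r = 20 mm, L = 199 mm, e = 8 mm; θ ← 0°
rotate_crank_by(+40°): θ ← 0° +40° = 40°
crank pin P = (r cos θ, r sin θ) = (15.320889, 12.855752)
h = r sin θ − e = 12.855752 − 8 = 4.855752
x = r cos θ + √(L² − h²) = 15.320889 + √(39601.0 − 23.5783) = 15.320889 + 198.940749 = 214.261638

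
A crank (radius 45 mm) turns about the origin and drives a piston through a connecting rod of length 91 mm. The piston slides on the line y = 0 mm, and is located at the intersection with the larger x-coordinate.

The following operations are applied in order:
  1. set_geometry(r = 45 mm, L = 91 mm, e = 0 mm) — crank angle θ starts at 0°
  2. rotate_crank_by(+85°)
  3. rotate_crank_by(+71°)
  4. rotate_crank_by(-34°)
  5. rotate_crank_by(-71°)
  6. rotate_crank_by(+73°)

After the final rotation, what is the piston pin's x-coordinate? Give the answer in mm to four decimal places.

57.8376

set_geometry: r = 45 mm, L = 91 mm, e = 0 mm; θ ← 0°
rotate_crank_by(+85°): θ ← 0° +85° = 85°
rotate_crank_by(+71°): θ ← 85° +71° = 156°
rotate_crank_by(-34°): θ ← 156° -34° = 122°
rotate_crank_by(-71°): θ ← 122° -71° = 51°
rotate_crank_by(+73°): θ ← 51° +73° = 124°
crank pin P = (r cos θ, r sin θ) = (-25.163681, 37.306691)
h = r sin θ − e = 37.306691 − 0 = 37.306691
x = r cos θ + √(L² − h²) = -25.163681 + √(8281.0 − 1391.7892) = -25.163681 + 83.001270 = 57.837589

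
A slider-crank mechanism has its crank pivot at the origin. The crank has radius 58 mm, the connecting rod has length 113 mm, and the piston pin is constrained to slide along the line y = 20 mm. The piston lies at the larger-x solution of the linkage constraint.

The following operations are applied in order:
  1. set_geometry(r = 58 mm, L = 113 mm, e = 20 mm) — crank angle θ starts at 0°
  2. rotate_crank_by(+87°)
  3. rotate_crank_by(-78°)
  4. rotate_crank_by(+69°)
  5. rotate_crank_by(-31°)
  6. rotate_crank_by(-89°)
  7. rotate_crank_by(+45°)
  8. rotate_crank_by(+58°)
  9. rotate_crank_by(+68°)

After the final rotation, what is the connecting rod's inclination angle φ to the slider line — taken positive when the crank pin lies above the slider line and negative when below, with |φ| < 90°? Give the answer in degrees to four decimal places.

12.8205

set_geometry: r = 58 mm, L = 113 mm, e = 20 mm; θ ← 0°
rotate_crank_by(+87°): θ ← 0° +87° = 87°
rotate_crank_by(-78°): θ ← 87° -78° = 9°
rotate_crank_by(+69°): θ ← 9° +69° = 78°
rotate_crank_by(-31°): θ ← 78° -31° = 47°
rotate_crank_by(-89°): θ ← 47° -89° = -42°
rotate_crank_by(+45°): θ ← -42° +45° = 3°
rotate_crank_by(+58°): θ ← 3° +58° = 61°
rotate_crank_by(+68°): θ ← 61° +68° = 129°
crank pin P = (r cos θ, r sin θ) = (-36.500583, 45.074466)
h = r sin θ − e = 45.074466 − 20 = 25.074466
sin φ = h / L = 25.074466 / 113 = 0.22189793
φ = arcsin(0.22189793) = 12.820532°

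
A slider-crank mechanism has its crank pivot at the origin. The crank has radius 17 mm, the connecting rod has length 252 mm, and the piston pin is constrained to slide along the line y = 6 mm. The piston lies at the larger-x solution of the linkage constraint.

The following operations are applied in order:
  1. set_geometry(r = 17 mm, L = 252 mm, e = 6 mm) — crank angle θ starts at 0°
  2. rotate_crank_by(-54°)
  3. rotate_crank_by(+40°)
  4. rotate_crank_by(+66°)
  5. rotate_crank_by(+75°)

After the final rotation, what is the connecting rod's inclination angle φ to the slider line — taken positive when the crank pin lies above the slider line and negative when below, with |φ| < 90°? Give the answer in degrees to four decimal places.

1.7230

set_geometry: r = 17 mm, L = 252 mm, e = 6 mm; θ ← 0°
rotate_crank_by(-54°): θ ← 0° -54° = -54°
rotate_crank_by(+40°): θ ← -54° +40° = -14°
rotate_crank_by(+66°): θ ← -14° +66° = 52°
rotate_crank_by(+75°): θ ← 52° +75° = 127°
crank pin P = (r cos θ, r sin θ) = (-10.230855, 13.576804)
h = r sin θ − e = 13.576804 − 6 = 7.576804
sin φ = h / L = 7.576804 / 252 = 0.03006668
φ = arcsin(0.03006668) = 1.722954°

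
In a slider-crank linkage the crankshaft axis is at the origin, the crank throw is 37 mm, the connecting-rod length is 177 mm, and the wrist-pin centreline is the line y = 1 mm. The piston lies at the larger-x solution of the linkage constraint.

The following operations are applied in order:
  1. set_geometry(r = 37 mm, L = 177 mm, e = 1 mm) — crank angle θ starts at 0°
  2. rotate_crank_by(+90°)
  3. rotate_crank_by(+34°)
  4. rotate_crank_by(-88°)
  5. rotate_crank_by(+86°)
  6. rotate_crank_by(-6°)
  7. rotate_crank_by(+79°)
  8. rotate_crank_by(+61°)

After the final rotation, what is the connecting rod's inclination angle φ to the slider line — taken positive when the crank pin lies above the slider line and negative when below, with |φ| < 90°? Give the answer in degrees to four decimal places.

set_geometry: r = 37 mm, L = 177 mm, e = 1 mm; θ ← 0°
rotate_crank_by(+90°): θ ← 0° +90° = 90°
rotate_crank_by(+34°): θ ← 90° +34° = 124°
rotate_crank_by(-88°): θ ← 124° -88° = 36°
rotate_crank_by(+86°): θ ← 36° +86° = 122°
rotate_crank_by(-6°): θ ← 122° -6° = 116°
rotate_crank_by(+79°): θ ← 116° +79° = 195°
rotate_crank_by(+61°): θ ← 195° +61° = 256°
crank pin P = (r cos θ, r sin θ) = (-8.951110, -35.900942)
h = r sin θ − e = -35.900942 − 1 = -36.900942
sin φ = h / L = -36.900942 / 177 = -0.20847990
φ = arcsin(-0.20847990) = -12.033285°

-12.0333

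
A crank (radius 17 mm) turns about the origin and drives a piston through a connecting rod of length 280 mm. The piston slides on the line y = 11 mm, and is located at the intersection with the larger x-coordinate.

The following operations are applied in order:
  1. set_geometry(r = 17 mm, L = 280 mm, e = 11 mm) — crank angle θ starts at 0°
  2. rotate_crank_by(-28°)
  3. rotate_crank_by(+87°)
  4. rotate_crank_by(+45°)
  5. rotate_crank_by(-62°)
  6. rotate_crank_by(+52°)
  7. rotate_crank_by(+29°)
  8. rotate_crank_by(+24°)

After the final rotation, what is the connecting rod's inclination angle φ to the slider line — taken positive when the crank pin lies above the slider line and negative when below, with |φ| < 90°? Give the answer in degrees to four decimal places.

-0.3563

set_geometry: r = 17 mm, L = 280 mm, e = 11 mm; θ ← 0°
rotate_crank_by(-28°): θ ← 0° -28° = -28°
rotate_crank_by(+87°): θ ← -28° +87° = 59°
rotate_crank_by(+45°): θ ← 59° +45° = 104°
rotate_crank_by(-62°): θ ← 104° -62° = 42°
rotate_crank_by(+52°): θ ← 42° +52° = 94°
rotate_crank_by(+29°): θ ← 94° +29° = 123°
rotate_crank_by(+24°): θ ← 123° +24° = 147°
crank pin P = (r cos θ, r sin θ) = (-14.257400, 9.258864)
h = r sin θ − e = 9.258864 − 11 = -1.741136
sin φ = h / L = -1.741136 / 280 = -0.00621834
φ = arcsin(-0.00621834) = -0.356287°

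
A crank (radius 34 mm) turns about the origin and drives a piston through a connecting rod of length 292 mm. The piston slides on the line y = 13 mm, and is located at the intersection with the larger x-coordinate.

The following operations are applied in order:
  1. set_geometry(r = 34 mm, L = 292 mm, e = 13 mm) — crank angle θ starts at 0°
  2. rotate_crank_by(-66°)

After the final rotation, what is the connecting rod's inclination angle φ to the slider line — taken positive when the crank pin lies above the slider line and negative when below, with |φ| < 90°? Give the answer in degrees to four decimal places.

-8.6786

set_geometry: r = 34 mm, L = 292 mm, e = 13 mm; θ ← 0°
rotate_crank_by(-66°): θ ← 0° -66° = -66°
crank pin P = (r cos θ, r sin θ) = (13.829046, -31.060546)
h = r sin θ − e = -31.060546 − 13 = -44.060546
sin φ = h / L = -44.060546 / 292 = -0.15089228
φ = arcsin(-0.15089228) = -8.678639°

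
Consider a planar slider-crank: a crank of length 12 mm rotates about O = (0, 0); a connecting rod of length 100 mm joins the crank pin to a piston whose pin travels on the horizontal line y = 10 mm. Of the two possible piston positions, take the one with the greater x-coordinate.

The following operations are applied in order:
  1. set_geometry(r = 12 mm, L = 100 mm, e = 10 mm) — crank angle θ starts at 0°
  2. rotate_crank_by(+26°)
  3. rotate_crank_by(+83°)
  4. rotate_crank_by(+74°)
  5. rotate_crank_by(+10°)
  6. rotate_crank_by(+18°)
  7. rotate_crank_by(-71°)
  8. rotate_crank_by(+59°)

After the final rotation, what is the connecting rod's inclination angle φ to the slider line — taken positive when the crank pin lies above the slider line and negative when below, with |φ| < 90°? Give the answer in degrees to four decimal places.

-7.9939

set_geometry: r = 12 mm, L = 100 mm, e = 10 mm; θ ← 0°
rotate_crank_by(+26°): θ ← 0° +26° = 26°
rotate_crank_by(+83°): θ ← 26° +83° = 109°
rotate_crank_by(+74°): θ ← 109° +74° = 183°
rotate_crank_by(+10°): θ ← 183° +10° = 193°
rotate_crank_by(+18°): θ ← 193° +18° = 211°
rotate_crank_by(-71°): θ ← 211° -71° = 140°
rotate_crank_by(+59°): θ ← 140° +59° = 199°
crank pin P = (r cos θ, r sin θ) = (-11.346223, -3.906818)
h = r sin θ − e = -3.906818 − 10 = -13.906818
sin φ = h / L = -13.906818 / 100 = -0.13906818
φ = arcsin(-0.13906818) = -7.993929°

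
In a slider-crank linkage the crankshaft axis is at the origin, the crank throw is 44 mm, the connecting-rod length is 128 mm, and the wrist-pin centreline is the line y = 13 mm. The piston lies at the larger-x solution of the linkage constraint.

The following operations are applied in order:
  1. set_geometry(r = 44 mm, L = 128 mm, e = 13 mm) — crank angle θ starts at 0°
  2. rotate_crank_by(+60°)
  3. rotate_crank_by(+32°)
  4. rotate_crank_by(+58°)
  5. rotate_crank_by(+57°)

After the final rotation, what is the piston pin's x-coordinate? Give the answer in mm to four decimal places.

set_geometry: r = 44 mm, L = 128 mm, e = 13 mm; θ ← 0°
rotate_crank_by(+60°): θ ← 0° +60° = 60°
rotate_crank_by(+32°): θ ← 60° +32° = 92°
rotate_crank_by(+58°): θ ← 92° +58° = 150°
rotate_crank_by(+57°): θ ← 150° +57° = 207°
crank pin P = (r cos θ, r sin θ) = (-39.204287, -19.975582)
h = r sin θ − e = -19.975582 − 13 = -32.975582
x = r cos θ + √(L² − h²) = -39.204287 + √(16384.0 − 1087.3890) = -39.204287 + 123.679469 = 84.475182

84.4752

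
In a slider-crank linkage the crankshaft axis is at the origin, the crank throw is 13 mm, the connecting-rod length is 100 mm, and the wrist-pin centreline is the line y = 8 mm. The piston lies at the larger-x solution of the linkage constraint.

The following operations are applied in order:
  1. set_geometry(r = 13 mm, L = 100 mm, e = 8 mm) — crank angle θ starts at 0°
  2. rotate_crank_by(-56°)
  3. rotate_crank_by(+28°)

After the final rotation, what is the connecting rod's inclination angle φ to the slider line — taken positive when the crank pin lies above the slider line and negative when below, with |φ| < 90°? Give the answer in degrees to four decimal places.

set_geometry: r = 13 mm, L = 100 mm, e = 8 mm; θ ← 0°
rotate_crank_by(-56°): θ ← 0° -56° = -56°
rotate_crank_by(+28°): θ ← -56° +28° = -28°
crank pin P = (r cos θ, r sin θ) = (11.478319, -6.103130)
h = r sin θ − e = -6.103130 − 8 = -14.103130
sin φ = h / L = -14.103130 / 100 = -0.14103130
φ = arcsin(-0.14103130) = -8.107528°

-8.1075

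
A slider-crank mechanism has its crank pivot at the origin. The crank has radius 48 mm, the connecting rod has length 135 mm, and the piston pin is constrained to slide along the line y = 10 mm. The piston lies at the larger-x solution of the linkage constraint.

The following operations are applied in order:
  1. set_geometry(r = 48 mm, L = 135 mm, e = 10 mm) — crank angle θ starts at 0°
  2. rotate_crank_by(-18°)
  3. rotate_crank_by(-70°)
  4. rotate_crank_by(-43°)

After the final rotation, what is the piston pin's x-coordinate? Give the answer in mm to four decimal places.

95.3482

set_geometry: r = 48 mm, L = 135 mm, e = 10 mm; θ ← 0°
rotate_crank_by(-18°): θ ← 0° -18° = -18°
rotate_crank_by(-70°): θ ← -18° -70° = -88°
rotate_crank_by(-43°): θ ← -88° -43° = -131°
crank pin P = (r cos θ, r sin θ) = (-31.490833, -36.226060)
h = r sin θ − e = -36.226060 − 10 = -46.226060
x = r cos θ + √(L² − h²) = -31.490833 + √(18225.0 − 2136.8486) = -31.490833 + 126.839077 = 95.348243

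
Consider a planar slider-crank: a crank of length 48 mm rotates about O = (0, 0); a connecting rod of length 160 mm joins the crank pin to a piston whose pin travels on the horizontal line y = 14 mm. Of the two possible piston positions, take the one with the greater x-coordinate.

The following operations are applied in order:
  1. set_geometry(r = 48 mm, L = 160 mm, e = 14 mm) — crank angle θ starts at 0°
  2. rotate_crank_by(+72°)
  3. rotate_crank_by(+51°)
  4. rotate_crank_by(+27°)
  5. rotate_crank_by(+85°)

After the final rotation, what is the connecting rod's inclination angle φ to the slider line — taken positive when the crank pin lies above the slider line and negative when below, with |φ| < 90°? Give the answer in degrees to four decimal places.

-19.4659

set_geometry: r = 48 mm, L = 160 mm, e = 14 mm; θ ← 0°
rotate_crank_by(+72°): θ ← 0° +72° = 72°
rotate_crank_by(+51°): θ ← 72° +51° = 123°
rotate_crank_by(+27°): θ ← 123° +27° = 150°
rotate_crank_by(+85°): θ ← 150° +85° = 235°
crank pin P = (r cos θ, r sin θ) = (-27.531669, -39.319298)
h = r sin θ − e = -39.319298 − 14 = -53.319298
sin φ = h / L = -53.319298 / 160 = -0.33324561
φ = arcsin(-0.33324561) = -19.465890°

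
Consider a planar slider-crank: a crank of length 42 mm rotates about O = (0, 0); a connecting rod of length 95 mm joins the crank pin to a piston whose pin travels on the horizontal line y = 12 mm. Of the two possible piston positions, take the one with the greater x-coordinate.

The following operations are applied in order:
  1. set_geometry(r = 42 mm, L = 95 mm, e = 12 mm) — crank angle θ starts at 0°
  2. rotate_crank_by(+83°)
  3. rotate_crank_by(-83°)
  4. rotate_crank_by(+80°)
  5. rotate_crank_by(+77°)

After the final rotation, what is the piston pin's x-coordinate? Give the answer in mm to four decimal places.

set_geometry: r = 42 mm, L = 95 mm, e = 12 mm; θ ← 0°
rotate_crank_by(+83°): θ ← 0° +83° = 83°
rotate_crank_by(-83°): θ ← 83° -83° = 0°
rotate_crank_by(+80°): θ ← 0° +80° = 80°
rotate_crank_by(+77°): θ ← 80° +77° = 157°
crank pin P = (r cos θ, r sin θ) = (-38.661204, 16.410707)
h = r sin θ − e = 16.410707 − 12 = 4.410707
x = r cos θ + √(L² − h²) = -38.661204 + √(9025.0 − 19.4543) = -38.661204 + 94.897553 = 56.236350

56.2363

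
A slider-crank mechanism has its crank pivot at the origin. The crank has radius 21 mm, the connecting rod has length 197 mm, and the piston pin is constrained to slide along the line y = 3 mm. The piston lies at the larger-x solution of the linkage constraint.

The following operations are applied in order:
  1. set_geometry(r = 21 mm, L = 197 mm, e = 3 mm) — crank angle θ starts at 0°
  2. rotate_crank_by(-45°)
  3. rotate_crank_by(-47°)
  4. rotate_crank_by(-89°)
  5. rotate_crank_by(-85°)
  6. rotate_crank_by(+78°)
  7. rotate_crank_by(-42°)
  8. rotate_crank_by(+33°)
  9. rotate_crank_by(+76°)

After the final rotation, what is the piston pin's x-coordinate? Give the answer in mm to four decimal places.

185.0617

set_geometry: r = 21 mm, L = 197 mm, e = 3 mm; θ ← 0°
rotate_crank_by(-45°): θ ← 0° -45° = -45°
rotate_crank_by(-47°): θ ← -45° -47° = -92°
rotate_crank_by(-89°): θ ← -92° -89° = -181°
rotate_crank_by(-85°): θ ← -181° -85° = -266°
rotate_crank_by(+78°): θ ← -266° +78° = -188°
rotate_crank_by(-42°): θ ← -188° -42° = -230°
rotate_crank_by(+33°): θ ← -230° +33° = -197°
rotate_crank_by(+76°): θ ← -197° +76° = -121°
crank pin P = (r cos θ, r sin θ) = (-10.815800, -18.000513)
h = r sin θ − e = -18.000513 − 3 = -21.000513
x = r cos θ + √(L² − h²) = -10.815800 + √(38809.0 − 441.0216) = -10.815800 + 195.877458 = 185.061658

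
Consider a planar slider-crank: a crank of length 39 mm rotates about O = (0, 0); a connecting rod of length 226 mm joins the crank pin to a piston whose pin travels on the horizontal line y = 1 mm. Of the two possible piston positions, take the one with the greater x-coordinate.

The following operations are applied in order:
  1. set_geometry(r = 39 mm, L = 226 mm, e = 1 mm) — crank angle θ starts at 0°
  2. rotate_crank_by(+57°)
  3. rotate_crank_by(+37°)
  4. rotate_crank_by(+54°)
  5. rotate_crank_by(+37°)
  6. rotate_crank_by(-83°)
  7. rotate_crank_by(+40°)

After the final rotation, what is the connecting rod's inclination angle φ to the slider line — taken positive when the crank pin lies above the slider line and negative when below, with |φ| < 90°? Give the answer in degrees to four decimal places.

set_geometry: r = 39 mm, L = 226 mm, e = 1 mm; θ ← 0°
rotate_crank_by(+57°): θ ← 0° +57° = 57°
rotate_crank_by(+37°): θ ← 57° +37° = 94°
rotate_crank_by(+54°): θ ← 94° +54° = 148°
rotate_crank_by(+37°): θ ← 148° +37° = 185°
rotate_crank_by(-83°): θ ← 185° -83° = 102°
rotate_crank_by(+40°): θ ← 102° +40° = 142°
crank pin P = (r cos θ, r sin θ) = (-30.732419, 24.010798)
h = r sin θ − e = 24.010798 − 1 = 23.010798
sin φ = h / L = 23.010798 / 226 = 0.10181769
φ = arcsin(0.10181769) = 5.843851°

5.8439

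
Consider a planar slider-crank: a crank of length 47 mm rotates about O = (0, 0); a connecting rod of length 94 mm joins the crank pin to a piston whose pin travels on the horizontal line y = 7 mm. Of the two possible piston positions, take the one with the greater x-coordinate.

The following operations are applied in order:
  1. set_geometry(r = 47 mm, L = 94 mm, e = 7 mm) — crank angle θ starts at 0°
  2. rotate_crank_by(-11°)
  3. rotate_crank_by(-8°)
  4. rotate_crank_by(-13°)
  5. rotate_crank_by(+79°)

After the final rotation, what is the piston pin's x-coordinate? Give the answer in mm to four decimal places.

set_geometry: r = 47 mm, L = 94 mm, e = 7 mm; θ ← 0°
rotate_crank_by(-11°): θ ← 0° -11° = -11°
rotate_crank_by(-8°): θ ← -11° -8° = -19°
rotate_crank_by(-13°): θ ← -19° -13° = -32°
rotate_crank_by(+79°): θ ← -32° +79° = 47°
crank pin P = (r cos θ, r sin θ) = (32.053923, 34.373624)
h = r sin θ − e = 34.373624 − 7 = 27.373624
x = r cos θ + √(L² − h²) = 32.053923 + √(8836.0 − 749.3153) = 32.053923 + 89.925996 = 121.979919

121.9799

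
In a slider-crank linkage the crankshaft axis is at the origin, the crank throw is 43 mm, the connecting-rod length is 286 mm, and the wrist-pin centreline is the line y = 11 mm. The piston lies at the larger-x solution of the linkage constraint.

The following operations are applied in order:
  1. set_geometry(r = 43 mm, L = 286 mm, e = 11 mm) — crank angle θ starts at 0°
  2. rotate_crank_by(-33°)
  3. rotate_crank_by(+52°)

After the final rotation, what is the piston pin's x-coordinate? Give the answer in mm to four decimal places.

set_geometry: r = 43 mm, L = 286 mm, e = 11 mm; θ ← 0°
rotate_crank_by(-33°): θ ← 0° -33° = -33°
rotate_crank_by(+52°): θ ← -33° +52° = 19°
crank pin P = (r cos θ, r sin θ) = (40.657299, 13.999431)
h = r sin θ − e = 13.999431 − 11 = 2.999431
x = r cos θ + √(L² − h²) = 40.657299 + √(81796.0 − 8.9966) = 40.657299 + 285.984271 = 326.641570

326.6416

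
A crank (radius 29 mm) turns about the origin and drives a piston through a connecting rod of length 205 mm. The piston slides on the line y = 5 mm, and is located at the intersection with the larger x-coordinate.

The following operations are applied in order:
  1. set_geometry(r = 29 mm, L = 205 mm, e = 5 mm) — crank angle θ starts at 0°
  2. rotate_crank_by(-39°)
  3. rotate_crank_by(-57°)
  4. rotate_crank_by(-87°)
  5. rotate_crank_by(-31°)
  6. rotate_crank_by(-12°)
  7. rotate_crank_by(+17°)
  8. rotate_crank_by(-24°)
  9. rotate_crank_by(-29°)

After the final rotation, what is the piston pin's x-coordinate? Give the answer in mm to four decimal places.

set_geometry: r = 29 mm, L = 205 mm, e = 5 mm; θ ← 0°
rotate_crank_by(-39°): θ ← 0° -39° = -39°
rotate_crank_by(-57°): θ ← -39° -57° = -96°
rotate_crank_by(-87°): θ ← -96° -87° = -183°
rotate_crank_by(-31°): θ ← -183° -31° = -214°
rotate_crank_by(-12°): θ ← -214° -12° = -226°
rotate_crank_by(+17°): θ ← -226° +17° = -209°
rotate_crank_by(-24°): θ ← -209° -24° = -233°
rotate_crank_by(-29°): θ ← -233° -29° = -262°
crank pin P = (r cos θ, r sin θ) = (-4.036020, 28.717774)
h = r sin θ − e = 28.717774 − 5 = 23.717774
x = r cos θ + √(L² − h²) = -4.036020 + √(42025.0 − 562.5328) = -4.036020 + 203.623346 = 199.587326

199.5873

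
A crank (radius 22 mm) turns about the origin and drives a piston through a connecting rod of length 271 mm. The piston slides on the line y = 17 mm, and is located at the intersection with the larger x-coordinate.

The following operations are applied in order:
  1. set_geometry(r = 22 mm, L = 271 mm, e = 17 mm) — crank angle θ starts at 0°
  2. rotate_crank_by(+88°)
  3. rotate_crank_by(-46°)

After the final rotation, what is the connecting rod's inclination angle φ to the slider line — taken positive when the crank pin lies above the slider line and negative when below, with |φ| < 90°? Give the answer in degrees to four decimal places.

set_geometry: r = 22 mm, L = 271 mm, e = 17 mm; θ ← 0°
rotate_crank_by(+88°): θ ← 0° +88° = 88°
rotate_crank_by(-46°): θ ← 88° -46° = 42°
crank pin P = (r cos θ, r sin θ) = (16.349186, 14.720873)
h = r sin θ − e = 14.720873 − 17 = -2.279127
sin φ = h / L = -2.279127 / 271 = -0.00841006
φ = arcsin(-0.00841006) = -0.481867°

-0.4819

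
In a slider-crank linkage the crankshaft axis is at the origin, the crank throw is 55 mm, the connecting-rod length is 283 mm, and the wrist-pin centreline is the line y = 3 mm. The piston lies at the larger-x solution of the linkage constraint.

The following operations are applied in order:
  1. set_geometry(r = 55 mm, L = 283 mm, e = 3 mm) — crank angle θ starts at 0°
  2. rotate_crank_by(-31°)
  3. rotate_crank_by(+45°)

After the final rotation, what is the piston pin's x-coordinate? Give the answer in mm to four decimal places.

set_geometry: r = 55 mm, L = 283 mm, e = 3 mm; θ ← 0°
rotate_crank_by(-31°): θ ← 0° -31° = -31°
rotate_crank_by(+45°): θ ← -31° +45° = 14°
crank pin P = (r cos θ, r sin θ) = (53.366265, 13.305704)
h = r sin θ − e = 13.305704 − 3 = 10.305704
x = r cos θ + √(L² − h²) = 53.366265 + √(80089.0 − 106.2075) = 53.366265 + 282.812292 = 336.178557

336.1786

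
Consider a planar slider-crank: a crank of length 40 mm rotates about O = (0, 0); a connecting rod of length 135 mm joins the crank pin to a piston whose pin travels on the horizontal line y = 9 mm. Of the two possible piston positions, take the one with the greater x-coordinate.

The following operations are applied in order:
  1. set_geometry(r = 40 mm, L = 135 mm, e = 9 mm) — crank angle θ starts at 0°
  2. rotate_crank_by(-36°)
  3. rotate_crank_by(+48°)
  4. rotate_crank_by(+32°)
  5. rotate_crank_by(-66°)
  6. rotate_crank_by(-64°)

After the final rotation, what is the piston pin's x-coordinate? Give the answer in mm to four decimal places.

set_geometry: r = 40 mm, L = 135 mm, e = 9 mm; θ ← 0°
rotate_crank_by(-36°): θ ← 0° -36° = -36°
rotate_crank_by(+48°): θ ← -36° +48° = 12°
rotate_crank_by(+32°): θ ← 12° +32° = 44°
rotate_crank_by(-66°): θ ← 44° -66° = -22°
rotate_crank_by(-64°): θ ← -22° -64° = -86°
crank pin P = (r cos θ, r sin θ) = (2.790259, -39.902562)
h = r sin θ − e = -39.902562 − 9 = -48.902562
x = r cos θ + √(L² − h²) = 2.790259 + √(18225.0 − 2391.4606) = 2.790259 + 125.831393 = 128.621652

128.6217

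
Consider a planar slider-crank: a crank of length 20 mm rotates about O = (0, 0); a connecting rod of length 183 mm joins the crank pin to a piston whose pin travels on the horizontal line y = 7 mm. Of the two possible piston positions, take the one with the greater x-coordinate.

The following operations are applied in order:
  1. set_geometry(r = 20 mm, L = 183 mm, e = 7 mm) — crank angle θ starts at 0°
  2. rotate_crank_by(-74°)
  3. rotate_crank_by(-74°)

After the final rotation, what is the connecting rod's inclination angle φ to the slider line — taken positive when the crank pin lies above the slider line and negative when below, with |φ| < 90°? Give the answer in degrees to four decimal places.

-5.5184

set_geometry: r = 20 mm, L = 183 mm, e = 7 mm; θ ← 0°
rotate_crank_by(-74°): θ ← 0° -74° = -74°
rotate_crank_by(-74°): θ ← -74° -74° = -148°
crank pin P = (r cos θ, r sin θ) = (-16.960962, -10.598385)
h = r sin θ − e = -10.598385 − 7 = -17.598385
sin φ = h / L = -17.598385 / 183 = -0.09616604
φ = arcsin(-0.09616604) = -5.518436°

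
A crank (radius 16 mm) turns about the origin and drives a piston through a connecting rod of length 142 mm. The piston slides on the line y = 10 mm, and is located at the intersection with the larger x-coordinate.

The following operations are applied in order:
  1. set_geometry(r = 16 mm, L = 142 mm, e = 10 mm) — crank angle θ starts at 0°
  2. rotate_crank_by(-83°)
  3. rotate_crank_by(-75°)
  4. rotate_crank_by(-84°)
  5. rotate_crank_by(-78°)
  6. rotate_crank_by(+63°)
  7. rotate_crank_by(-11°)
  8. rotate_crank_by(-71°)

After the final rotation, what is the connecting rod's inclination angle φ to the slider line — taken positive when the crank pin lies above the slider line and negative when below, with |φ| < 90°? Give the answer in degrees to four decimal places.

set_geometry: r = 16 mm, L = 142 mm, e = 10 mm; θ ← 0°
rotate_crank_by(-83°): θ ← 0° -83° = -83°
rotate_crank_by(-75°): θ ← -83° -75° = -158°
rotate_crank_by(-84°): θ ← -158° -84° = -242°
rotate_crank_by(-78°): θ ← -242° -78° = -320°
rotate_crank_by(+63°): θ ← -320° +63° = -257°
rotate_crank_by(-11°): θ ← -257° -11° = -268°
rotate_crank_by(-71°): θ ← -268° -71° = -339°
crank pin P = (r cos θ, r sin θ) = (14.937287, 5.733887)
h = r sin θ − e = 5.733887 − 10 = -4.266113
sin φ = h / L = -4.266113 / 142 = -0.03004305
φ = arcsin(-0.03004305) = -1.721599°

-1.7216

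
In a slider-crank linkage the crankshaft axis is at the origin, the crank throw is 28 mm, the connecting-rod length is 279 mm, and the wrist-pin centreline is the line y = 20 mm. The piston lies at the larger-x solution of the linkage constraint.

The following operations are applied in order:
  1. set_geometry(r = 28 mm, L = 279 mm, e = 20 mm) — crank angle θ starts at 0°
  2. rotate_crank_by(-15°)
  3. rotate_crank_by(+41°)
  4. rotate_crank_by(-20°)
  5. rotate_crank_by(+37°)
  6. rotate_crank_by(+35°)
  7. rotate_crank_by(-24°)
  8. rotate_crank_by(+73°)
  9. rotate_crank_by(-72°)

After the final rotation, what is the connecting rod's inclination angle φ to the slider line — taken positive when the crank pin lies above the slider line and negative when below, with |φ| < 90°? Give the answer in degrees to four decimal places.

0.6030

set_geometry: r = 28 mm, L = 279 mm, e = 20 mm; θ ← 0°
rotate_crank_by(-15°): θ ← 0° -15° = -15°
rotate_crank_by(+41°): θ ← -15° +41° = 26°
rotate_crank_by(-20°): θ ← 26° -20° = 6°
rotate_crank_by(+37°): θ ← 6° +37° = 43°
rotate_crank_by(+35°): θ ← 43° +35° = 78°
rotate_crank_by(-24°): θ ← 78° -24° = 54°
rotate_crank_by(+73°): θ ← 54° +73° = 127°
rotate_crank_by(-72°): θ ← 127° -72° = 55°
crank pin P = (r cos θ, r sin θ) = (16.060140, 22.936257)
h = r sin θ − e = 22.936257 − 20 = 2.936257
sin φ = h / L = 2.936257 / 279 = 0.01052422
φ = arcsin(0.01052422) = 0.603004°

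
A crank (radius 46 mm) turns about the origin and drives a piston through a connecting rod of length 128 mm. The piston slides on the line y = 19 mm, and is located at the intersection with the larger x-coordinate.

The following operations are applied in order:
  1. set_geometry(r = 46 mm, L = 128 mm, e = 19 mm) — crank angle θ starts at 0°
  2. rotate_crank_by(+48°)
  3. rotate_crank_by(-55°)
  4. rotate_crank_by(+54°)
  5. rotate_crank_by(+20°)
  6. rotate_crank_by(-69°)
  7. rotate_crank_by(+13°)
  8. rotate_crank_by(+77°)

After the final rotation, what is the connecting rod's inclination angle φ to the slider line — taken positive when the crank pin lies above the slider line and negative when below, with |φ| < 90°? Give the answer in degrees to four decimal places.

12.1645

set_geometry: r = 46 mm, L = 128 mm, e = 19 mm; θ ← 0°
rotate_crank_by(+48°): θ ← 0° +48° = 48°
rotate_crank_by(-55°): θ ← 48° -55° = -7°
rotate_crank_by(+54°): θ ← -7° +54° = 47°
rotate_crank_by(+20°): θ ← 47° +20° = 67°
rotate_crank_by(-69°): θ ← 67° -69° = -2°
rotate_crank_by(+13°): θ ← -2° +13° = 11°
rotate_crank_by(+77°): θ ← 11° +77° = 88°
crank pin P = (r cos θ, r sin θ) = (1.605377, 45.971978)
h = r sin θ − e = 45.971978 − 19 = 26.971978
sin φ = h / L = 26.971978 / 128 = 0.21071858
φ = arcsin(0.21071858) = 12.164466°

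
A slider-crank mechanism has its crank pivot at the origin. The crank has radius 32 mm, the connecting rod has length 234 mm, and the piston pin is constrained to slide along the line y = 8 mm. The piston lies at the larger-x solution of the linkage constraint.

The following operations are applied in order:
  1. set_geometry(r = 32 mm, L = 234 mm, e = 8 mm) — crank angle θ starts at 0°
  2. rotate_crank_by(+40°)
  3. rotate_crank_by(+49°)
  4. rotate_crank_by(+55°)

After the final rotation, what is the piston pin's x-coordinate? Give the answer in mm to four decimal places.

set_geometry: r = 32 mm, L = 234 mm, e = 8 mm; θ ← 0°
rotate_crank_by(+40°): θ ← 0° +40° = 40°
rotate_crank_by(+49°): θ ← 40° +49° = 89°
rotate_crank_by(+55°): θ ← 89° +55° = 144°
crank pin P = (r cos θ, r sin θ) = (-25.888544, 18.809128)
h = r sin θ − e = 18.809128 − 8 = 10.809128
x = r cos θ + √(L² − h²) = -25.888544 + √(54756.0 − 116.8372) = -25.888544 + 233.750214 = 207.861671

207.8617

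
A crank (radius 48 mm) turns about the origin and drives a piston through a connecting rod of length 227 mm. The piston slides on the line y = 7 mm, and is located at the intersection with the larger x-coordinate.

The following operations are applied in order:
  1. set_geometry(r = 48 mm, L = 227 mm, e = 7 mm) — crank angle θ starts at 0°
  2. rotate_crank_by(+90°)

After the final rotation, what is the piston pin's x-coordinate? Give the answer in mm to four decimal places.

set_geometry: r = 48 mm, L = 227 mm, e = 7 mm; θ ← 0°
rotate_crank_by(+90°): θ ← 0° +90° = 90°
crank pin P = (r cos θ, r sin θ) = (0.000000, 48.000000)
h = r sin θ − e = 48.000000 − 7 = 41.000000
x = r cos θ + √(L² − h²) = 0.000000 + √(51529.0 − 1681.0000) = 0.000000 + 223.266657 = 223.266657

223.2667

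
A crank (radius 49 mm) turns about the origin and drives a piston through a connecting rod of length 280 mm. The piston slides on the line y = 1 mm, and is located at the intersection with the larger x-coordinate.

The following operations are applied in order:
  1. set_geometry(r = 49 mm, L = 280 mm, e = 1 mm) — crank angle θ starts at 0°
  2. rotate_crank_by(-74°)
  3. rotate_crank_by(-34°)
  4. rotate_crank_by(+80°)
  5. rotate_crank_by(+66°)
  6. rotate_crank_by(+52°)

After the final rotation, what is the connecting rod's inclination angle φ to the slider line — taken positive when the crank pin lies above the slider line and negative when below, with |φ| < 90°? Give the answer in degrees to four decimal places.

9.8709

set_geometry: r = 49 mm, L = 280 mm, e = 1 mm; θ ← 0°
rotate_crank_by(-74°): θ ← 0° -74° = -74°
rotate_crank_by(-34°): θ ← -74° -34° = -108°
rotate_crank_by(+80°): θ ← -108° +80° = -28°
rotate_crank_by(+66°): θ ← -28° +66° = 38°
rotate_crank_by(+52°): θ ← 38° +52° = 90°
crank pin P = (r cos θ, r sin θ) = (0.000000, 49.000000)
h = r sin θ − e = 49.000000 − 1 = 48.000000
sin φ = h / L = 48.000000 / 280 = 0.17142857
φ = arcsin(0.17142857) = 9.870890°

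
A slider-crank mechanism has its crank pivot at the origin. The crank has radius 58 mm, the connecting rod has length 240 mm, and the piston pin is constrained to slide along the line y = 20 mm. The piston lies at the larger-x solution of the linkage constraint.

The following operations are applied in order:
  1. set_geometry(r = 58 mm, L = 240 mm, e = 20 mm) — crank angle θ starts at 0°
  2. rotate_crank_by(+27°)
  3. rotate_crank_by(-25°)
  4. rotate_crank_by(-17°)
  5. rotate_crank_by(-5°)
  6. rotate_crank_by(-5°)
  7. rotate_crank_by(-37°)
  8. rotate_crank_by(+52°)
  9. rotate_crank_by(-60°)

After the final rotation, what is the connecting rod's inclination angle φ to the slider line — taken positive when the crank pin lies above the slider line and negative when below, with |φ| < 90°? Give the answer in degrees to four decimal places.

set_geometry: r = 58 mm, L = 240 mm, e = 20 mm; θ ← 0°
rotate_crank_by(+27°): θ ← 0° +27° = 27°
rotate_crank_by(-25°): θ ← 27° -25° = 2°
rotate_crank_by(-17°): θ ← 2° -17° = -15°
rotate_crank_by(-5°): θ ← -15° -5° = -20°
rotate_crank_by(-5°): θ ← -20° -5° = -25°
rotate_crank_by(-37°): θ ← -25° -37° = -62°
rotate_crank_by(+52°): θ ← -62° +52° = -10°
rotate_crank_by(-60°): θ ← -10° -60° = -70°
crank pin P = (r cos θ, r sin θ) = (19.837168, -54.502172)
h = r sin θ − e = -54.502172 − 20 = -74.502172
sin φ = h / L = -74.502172 / 240 = -0.31042572
φ = arcsin(-0.31042572) = -18.084888°

-18.0849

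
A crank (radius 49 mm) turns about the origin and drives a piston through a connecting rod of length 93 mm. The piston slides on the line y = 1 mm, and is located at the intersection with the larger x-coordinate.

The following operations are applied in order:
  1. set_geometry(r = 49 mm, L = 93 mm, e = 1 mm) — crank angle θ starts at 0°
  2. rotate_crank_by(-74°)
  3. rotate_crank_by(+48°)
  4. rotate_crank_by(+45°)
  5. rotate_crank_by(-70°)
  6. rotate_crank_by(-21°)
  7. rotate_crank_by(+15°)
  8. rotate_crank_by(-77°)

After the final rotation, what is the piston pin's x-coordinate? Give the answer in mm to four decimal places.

51.6070

set_geometry: r = 49 mm, L = 93 mm, e = 1 mm; θ ← 0°
rotate_crank_by(-74°): θ ← 0° -74° = -74°
rotate_crank_by(+48°): θ ← -74° +48° = -26°
rotate_crank_by(+45°): θ ← -26° +45° = 19°
rotate_crank_by(-70°): θ ← 19° -70° = -51°
rotate_crank_by(-21°): θ ← -51° -21° = -72°
rotate_crank_by(+15°): θ ← -72° +15° = -57°
rotate_crank_by(-77°): θ ← -57° -77° = -134°
crank pin P = (r cos θ, r sin θ) = (-34.038260, -35.247650)
h = r sin θ − e = -35.247650 − 1 = -36.247650
x = r cos θ + √(L² − h²) = -34.038260 + √(8649.0 − 1313.8921) = -34.038260 + 85.645244 = 51.606984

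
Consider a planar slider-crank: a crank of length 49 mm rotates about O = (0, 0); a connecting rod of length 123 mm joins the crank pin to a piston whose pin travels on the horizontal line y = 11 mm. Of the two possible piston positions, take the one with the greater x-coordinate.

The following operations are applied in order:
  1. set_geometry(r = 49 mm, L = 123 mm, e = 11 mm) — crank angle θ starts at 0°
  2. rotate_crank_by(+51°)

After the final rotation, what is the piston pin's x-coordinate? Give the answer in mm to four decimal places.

set_geometry: r = 49 mm, L = 123 mm, e = 11 mm; θ ← 0°
rotate_crank_by(+51°): θ ← 0° +51° = 51°
crank pin P = (r cos θ, r sin θ) = (30.836699, 38.080152)
h = r sin θ − e = 38.080152 − 11 = 27.080152
x = r cos θ + √(L² − h²) = 30.836699 + √(15129.0 − 733.3346) = 30.836699 + 119.981938 = 150.818637

150.8186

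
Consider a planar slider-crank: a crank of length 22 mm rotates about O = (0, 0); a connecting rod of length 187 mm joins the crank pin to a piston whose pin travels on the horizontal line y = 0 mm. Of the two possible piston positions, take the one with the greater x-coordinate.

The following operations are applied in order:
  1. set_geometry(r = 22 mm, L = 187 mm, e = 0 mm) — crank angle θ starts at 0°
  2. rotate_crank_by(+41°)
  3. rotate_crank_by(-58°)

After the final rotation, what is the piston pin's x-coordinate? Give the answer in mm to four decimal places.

207.9280

set_geometry: r = 22 mm, L = 187 mm, e = 0 mm; θ ← 0°
rotate_crank_by(+41°): θ ← 0° +41° = 41°
rotate_crank_by(-58°): θ ← 41° -58° = -17°
crank pin P = (r cos θ, r sin θ) = (21.038705, -6.432178)
h = r sin θ − e = -6.432178 − 0 = -6.432178
x = r cos θ + √(L² − h²) = 21.038705 + √(34969.0 − 41.3729) = 21.038705 + 186.889345 = 207.928049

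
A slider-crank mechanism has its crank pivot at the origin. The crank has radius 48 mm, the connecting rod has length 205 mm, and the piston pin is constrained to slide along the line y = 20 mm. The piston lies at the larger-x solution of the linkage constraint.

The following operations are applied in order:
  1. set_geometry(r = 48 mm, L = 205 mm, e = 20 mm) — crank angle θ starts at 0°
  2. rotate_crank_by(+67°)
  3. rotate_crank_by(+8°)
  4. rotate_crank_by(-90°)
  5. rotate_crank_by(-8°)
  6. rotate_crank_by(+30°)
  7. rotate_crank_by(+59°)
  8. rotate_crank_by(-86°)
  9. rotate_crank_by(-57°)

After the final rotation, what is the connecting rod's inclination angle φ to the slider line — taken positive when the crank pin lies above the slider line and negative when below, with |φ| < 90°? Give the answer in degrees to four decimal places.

-19.0084

set_geometry: r = 48 mm, L = 205 mm, e = 20 mm; θ ← 0°
rotate_crank_by(+67°): θ ← 0° +67° = 67°
rotate_crank_by(+8°): θ ← 67° +8° = 75°
rotate_crank_by(-90°): θ ← 75° -90° = -15°
rotate_crank_by(-8°): θ ← -15° -8° = -23°
rotate_crank_by(+30°): θ ← -23° +30° = 7°
rotate_crank_by(+59°): θ ← 7° +59° = 66°
rotate_crank_by(-86°): θ ← 66° -86° = -20°
rotate_crank_by(-57°): θ ← -20° -57° = -77°
crank pin P = (r cos θ, r sin θ) = (10.797651, -46.769763)
h = r sin θ − e = -46.769763 − 20 = -66.769763
sin φ = h / L = -66.769763 / 205 = -0.32570616
φ = arcsin(-0.32570616) = -19.008363°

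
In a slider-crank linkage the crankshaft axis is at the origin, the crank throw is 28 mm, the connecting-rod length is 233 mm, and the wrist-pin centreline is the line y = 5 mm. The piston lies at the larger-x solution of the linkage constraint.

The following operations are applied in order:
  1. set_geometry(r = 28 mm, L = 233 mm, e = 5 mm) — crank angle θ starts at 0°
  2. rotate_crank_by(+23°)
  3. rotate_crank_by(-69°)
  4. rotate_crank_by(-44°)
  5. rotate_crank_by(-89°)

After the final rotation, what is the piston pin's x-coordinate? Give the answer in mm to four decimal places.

set_geometry: r = 28 mm, L = 233 mm, e = 5 mm; θ ← 0°
rotate_crank_by(+23°): θ ← 0° +23° = 23°
rotate_crank_by(-69°): θ ← 23° -69° = -46°
rotate_crank_by(-44°): θ ← -46° -44° = -90°
rotate_crank_by(-89°): θ ← -90° -89° = -179°
crank pin P = (r cos θ, r sin θ) = (-27.995735, -0.488667)
h = r sin θ − e = -0.488667 − 5 = -5.488667
x = r cos θ + √(L² − h²) = -27.995735 + √(54289.0 − 30.1255) = -27.995735 + 232.935344 = 204.939609

204.9396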